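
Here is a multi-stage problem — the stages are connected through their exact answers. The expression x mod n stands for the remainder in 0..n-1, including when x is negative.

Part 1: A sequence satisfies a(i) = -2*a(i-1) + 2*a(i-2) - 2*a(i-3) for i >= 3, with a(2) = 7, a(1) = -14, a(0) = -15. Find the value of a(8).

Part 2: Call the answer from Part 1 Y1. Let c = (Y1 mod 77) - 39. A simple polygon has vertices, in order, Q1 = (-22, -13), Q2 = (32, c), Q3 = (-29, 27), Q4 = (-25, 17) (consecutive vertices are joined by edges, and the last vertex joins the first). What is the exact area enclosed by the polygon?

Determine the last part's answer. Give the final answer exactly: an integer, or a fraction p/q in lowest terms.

2063/2

Part 1: a(3) = -2*(7) + 2*(-14) - 2*(-15) = -12; iterating: a(3)=-12, a(4)=66, a(5)=-170, a(6)=496, a(7)=-1464, a(8)=4260; answer 4260
Part 2: Y1 = 4260; c = -14; cross terms: (-22*-14 - 32*-13)=724, (32*27 - -29*-14)=458, (-29*17 - -25*27)=182, (-25*-13 - -22*17)=699; twice the area = |2063| = 2063; area = 2063/2; answer 2063/2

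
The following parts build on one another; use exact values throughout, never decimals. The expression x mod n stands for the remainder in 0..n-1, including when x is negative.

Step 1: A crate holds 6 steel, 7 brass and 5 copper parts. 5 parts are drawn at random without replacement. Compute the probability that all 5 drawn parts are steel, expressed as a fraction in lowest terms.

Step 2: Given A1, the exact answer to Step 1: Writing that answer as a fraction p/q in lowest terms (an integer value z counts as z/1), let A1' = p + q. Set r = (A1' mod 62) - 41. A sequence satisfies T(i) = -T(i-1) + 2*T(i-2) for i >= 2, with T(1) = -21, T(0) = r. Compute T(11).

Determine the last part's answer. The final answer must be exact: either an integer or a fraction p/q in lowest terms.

11573

Step 1: total draws C(18,5) = 8568; favorable C(6,5) = 6; P = 1/1428; answer 1/1428
Step 2: A1 = 1/1428; threaded value p + q = 1429; r = -38; T(2) = -1*(-21) + 2*(-38) = -55; iterating: T(2)=-55, T(3)=13, T(4)=-123, T(5)=149, T(6)=-395, T(7)=693, T(8)=-1483, T(9)=2869, T(10)=-5835, T(11)=11573; answer 11573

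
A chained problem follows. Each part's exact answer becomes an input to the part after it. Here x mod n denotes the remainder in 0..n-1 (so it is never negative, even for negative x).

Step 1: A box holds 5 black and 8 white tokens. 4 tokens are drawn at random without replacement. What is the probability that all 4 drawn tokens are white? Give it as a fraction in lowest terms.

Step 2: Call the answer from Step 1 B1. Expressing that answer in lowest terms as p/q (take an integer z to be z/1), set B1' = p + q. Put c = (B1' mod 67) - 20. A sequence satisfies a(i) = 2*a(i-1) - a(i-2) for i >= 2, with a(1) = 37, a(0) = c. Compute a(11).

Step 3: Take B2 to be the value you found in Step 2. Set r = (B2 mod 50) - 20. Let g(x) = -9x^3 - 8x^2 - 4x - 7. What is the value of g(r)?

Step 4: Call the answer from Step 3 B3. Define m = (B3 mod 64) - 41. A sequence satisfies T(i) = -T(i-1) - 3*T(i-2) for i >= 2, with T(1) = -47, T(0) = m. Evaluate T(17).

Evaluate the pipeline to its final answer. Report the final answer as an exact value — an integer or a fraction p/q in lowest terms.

Step 1: total draws C(13,4) = 715; favorable C(8,4) = 70; P = 14/143; answer 14/143
Step 2: B1 = 14/143; threaded value p + q = 157; c = 3; a(2) = 2*(37) - 1*(3) = 71; iterating: a(2)=71, a(3)=105, a(4)=139, a(5)=173, a(6)=207, a(7)=241, a(8)=275, a(9)=309, a(10)=343, a(11)=377; answer 377
Step 3: B2 = 377; r = 7; -9*(7)^3 - 8*(7)^2 - 4*(7)^1 - 7 = (-3087) + (-392) + (-28) + (-7) = -3514; answer -3514
Step 4: B3 = -3514; m = -35; T(2) = -1*(-47) - 3*(-35) = 152; iterating: T(2)=152, T(3)=-11, T(4)=-445, T(5)=478, T(6)=857, T(7)=-2291, T(8)=-280, T(9)=7153, T(10)=-6313, T(11)=-15146, T(12)=34085, T(13)=11353, T(14)=-113608, T(15)=79549, T(16)=261275, T(17)=-499922; answer -499922

-499922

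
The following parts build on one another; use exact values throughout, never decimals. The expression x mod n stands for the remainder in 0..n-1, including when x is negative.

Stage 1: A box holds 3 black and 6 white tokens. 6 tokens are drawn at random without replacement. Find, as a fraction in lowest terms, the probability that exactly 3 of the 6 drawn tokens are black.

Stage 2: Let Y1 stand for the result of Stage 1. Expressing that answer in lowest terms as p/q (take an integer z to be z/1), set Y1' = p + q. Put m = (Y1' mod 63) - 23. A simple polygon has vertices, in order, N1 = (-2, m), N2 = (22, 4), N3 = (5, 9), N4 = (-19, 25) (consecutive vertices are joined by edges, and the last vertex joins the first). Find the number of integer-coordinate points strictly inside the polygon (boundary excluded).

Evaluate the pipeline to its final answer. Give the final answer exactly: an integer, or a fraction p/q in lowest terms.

192

Stage 1: total draws C(9,6) = 84; favorable C(3,3)*C(6,3) = 20; P = 5/21; answer 5/21
Stage 2: Y1 = 5/21; threaded value p + q = 26; m = 3; cross terms: (-2*4 - 22*3)=-74, (22*9 - 5*4)=178, (5*25 - -19*9)=296, (-19*3 - -2*25)=-7; twice the area = |393| = 393; area = 393/2; boundary points = 1 + 1 + 8 + 1 = 11; strictly interior points = area - boundary/2 + 1 = 192; answer 192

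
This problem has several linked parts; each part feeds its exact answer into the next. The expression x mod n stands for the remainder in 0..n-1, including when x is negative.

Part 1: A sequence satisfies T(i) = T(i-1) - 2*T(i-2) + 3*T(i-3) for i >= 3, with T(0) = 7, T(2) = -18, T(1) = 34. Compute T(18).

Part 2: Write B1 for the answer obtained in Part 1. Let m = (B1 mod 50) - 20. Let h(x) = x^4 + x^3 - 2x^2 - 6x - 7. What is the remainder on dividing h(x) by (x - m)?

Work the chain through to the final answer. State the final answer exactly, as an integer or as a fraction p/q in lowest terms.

Part 1: T(3) = 1*(-18) - 2*(34) + 3*(7) = -65; iterating: T(3)=-65, T(4)=73, T(5)=149, T(6)=-192, T(7)=-271, T(8)=560, T(9)=526, T(10)=-1407, T(11)=-779, T(12)=3613, T(13)=950, T(14)=-8613, T(15)=326, T(16)=20402, T(17)=-6089, T(18)=-45915; answer -45915
Part 2: B1 = -45915; m = 15; remainder = value at the root: 1*(15)^4 + 1*(15)^3 - 2*(15)^2 - 6*(15)^1 - 7 = (50625) + (3375) + (-450) + (-90) + (-7) = 53453; answer 53453

53453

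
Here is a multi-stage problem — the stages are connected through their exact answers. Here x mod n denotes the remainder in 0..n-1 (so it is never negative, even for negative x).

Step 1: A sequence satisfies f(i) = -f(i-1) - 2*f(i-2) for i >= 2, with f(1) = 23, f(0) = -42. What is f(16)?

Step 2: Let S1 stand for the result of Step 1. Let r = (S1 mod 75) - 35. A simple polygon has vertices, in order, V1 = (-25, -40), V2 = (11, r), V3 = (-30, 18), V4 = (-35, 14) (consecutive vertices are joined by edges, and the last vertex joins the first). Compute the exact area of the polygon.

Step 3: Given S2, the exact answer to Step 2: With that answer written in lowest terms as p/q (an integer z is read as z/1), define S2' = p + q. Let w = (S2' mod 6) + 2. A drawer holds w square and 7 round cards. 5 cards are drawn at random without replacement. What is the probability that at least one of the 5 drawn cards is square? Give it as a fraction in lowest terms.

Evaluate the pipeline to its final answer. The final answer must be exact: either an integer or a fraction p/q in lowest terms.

Step 1: f(2) = -1*(23) - 2*(-42) = 61; iterating: f(2)=61, f(3)=-107, f(4)=-15, f(5)=229, f(6)=-199, f(7)=-259, f(8)=657, f(9)=-139, f(10)=-1175, f(11)=1453, f(12)=897, f(13)=-3803, f(14)=2009, f(15)=5597, f(16)=-9615; answer -9615
Step 2: S1 = -9615; r = 25; cross terms: (-25*25 - 11*-40)=-185, (11*18 - -30*25)=948, (-30*14 - -35*18)=210, (-35*-40 - -25*14)=1750; twice the area = |2723| = 2723; area = 2723/2; answer 2723/2
Step 3: S2 = 2723/2; threaded value p + q = 2725; w = 3; total draws C(10,5) = 252; complement C(7,5) = 21; favorable 252 - 21 = 231; P = 11/12; answer 11/12

11/12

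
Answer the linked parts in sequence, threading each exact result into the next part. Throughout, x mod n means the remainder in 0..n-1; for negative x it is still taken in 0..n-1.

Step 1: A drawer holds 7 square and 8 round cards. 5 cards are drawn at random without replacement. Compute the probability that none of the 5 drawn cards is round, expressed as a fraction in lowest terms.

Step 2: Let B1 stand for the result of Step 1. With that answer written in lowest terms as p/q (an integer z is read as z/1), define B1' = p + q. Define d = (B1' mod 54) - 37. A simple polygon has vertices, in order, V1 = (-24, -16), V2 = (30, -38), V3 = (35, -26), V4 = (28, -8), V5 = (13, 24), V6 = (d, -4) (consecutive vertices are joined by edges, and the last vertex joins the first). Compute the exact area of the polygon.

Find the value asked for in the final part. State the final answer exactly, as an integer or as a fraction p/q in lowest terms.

1529

Step 1: total draws C(15,5) = 3003; favorable C(7,5) = 21; P = 1/143; answer 1/143
Step 2: B1 = 1/143; threaded value p + q = 144; d = -1; cross terms: (-24*-38 - 30*-16)=1392, (30*-26 - 35*-38)=550, (35*-8 - 28*-26)=448, (28*24 - 13*-8)=776, (13*-4 - -1*24)=-28, (-1*-16 - -24*-4)=-80; twice the area = |3058| = 3058; area = 1529; answer 1529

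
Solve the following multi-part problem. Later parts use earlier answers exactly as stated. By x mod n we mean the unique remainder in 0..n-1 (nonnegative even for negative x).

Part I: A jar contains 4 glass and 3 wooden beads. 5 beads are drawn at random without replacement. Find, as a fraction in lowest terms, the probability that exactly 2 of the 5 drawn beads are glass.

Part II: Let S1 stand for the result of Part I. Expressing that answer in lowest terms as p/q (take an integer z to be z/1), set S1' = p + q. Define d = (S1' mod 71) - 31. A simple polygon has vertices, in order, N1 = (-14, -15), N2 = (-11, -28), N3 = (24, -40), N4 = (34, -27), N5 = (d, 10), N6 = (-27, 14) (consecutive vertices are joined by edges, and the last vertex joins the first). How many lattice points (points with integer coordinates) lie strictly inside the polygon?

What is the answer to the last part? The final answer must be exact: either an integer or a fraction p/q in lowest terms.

1178

Part I: total draws C(7,5) = 21; favorable C(4,2)*C(3,3) = 6; P = 2/7; answer 2/7
Part II: S1 = 2/7; threaded value p + q = 9; d = -22; cross terms: (-14*-28 - -11*-15)=227, (-11*-40 - 24*-28)=1112, (24*-27 - 34*-40)=712, (34*10 - -22*-27)=-254, (-22*14 - -27*10)=-38, (-27*-15 - -14*14)=601; twice the area = |2360| = 2360; area = 1180; boundary points = 1 + 1 + 1 + 1 + 1 + 1 = 6; strictly interior points = area - boundary/2 + 1 = 1178; answer 1178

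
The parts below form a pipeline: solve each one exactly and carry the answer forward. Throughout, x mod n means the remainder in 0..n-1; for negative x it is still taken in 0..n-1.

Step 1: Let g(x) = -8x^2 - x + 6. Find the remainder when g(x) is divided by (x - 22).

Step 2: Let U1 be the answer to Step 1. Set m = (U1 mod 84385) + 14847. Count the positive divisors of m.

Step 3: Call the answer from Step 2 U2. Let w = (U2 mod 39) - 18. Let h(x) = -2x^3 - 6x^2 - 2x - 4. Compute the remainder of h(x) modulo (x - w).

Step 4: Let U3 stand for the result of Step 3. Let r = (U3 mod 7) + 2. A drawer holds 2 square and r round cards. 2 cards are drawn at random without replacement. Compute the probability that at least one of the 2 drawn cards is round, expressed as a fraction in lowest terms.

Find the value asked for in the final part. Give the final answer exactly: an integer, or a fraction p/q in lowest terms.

9/10

Step 1: remainder = value at the root: -8*(22)^2 - 1*(22)^1 + 6 = (-3872) + (-22) + (6) = -3888; answer -3888
Step 2: U1 = -3888; m = 95344; 95344 = 2^4 * 59 * 101; number of divisors = (4+1) * (1+1) * (1+1) = 20; answer 20
Step 3: U2 = 20; w = 2; remainder = value at the root: -2*(2)^3 - 6*(2)^2 - 2*(2)^1 - 4 = (-16) + (-24) + (-4) + (-4) = -48; answer -48
Step 4: U3 = -48; r = 3; total draws C(5,2) = 10; complement C(2,2) = 1; favorable 10 - 1 = 9; P = 9/10; answer 9/10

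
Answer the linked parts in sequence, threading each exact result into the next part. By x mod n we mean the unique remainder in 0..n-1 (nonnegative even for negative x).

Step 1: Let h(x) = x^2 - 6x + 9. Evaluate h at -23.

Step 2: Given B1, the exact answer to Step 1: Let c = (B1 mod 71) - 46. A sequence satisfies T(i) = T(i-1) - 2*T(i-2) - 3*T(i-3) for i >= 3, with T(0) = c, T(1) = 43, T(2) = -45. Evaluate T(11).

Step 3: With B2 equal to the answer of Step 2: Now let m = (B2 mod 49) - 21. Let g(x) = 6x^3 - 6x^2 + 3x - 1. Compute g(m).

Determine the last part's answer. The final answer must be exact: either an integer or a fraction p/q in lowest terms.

Step 1: 1*(-23)^2 - 6*(-23)^1 + 9 = (529) + (138) + (9) = 676; answer 676
Step 2: B1 = 676; c = -9; T(3) = 1*(-45) - 2*(43) - 3*(-9) = -104; iterating: T(3)=-104, T(4)=-143, T(5)=200, T(6)=798, T(7)=827, T(8)=-1369, T(9)=-5417, T(10)=-5160, T(11)=9781; answer 9781
Step 3: B2 = 9781; m = 9; 6*(9)^3 - 6*(9)^2 + 3*(9)^1 - 1 = (4374) + (-486) + (27) + (-1) = 3914; answer 3914

3914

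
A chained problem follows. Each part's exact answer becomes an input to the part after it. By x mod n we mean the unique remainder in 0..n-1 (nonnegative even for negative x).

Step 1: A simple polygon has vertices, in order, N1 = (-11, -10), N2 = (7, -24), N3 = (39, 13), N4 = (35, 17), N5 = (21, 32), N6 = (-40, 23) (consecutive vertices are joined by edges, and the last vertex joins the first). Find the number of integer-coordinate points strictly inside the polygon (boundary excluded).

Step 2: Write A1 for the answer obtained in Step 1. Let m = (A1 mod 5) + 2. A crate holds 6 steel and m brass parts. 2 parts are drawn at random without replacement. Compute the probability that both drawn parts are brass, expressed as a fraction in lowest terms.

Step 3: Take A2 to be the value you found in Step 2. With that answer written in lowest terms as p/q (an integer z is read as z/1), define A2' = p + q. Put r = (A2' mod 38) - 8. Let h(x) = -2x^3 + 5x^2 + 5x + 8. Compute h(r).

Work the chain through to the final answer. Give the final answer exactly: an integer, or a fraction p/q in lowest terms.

-16204

Step 1: cross terms: (-11*-24 - 7*-10)=334, (7*13 - 39*-24)=1027, (39*17 - 35*13)=208, (35*32 - 21*17)=763, (21*23 - -40*32)=1763, (-40*-10 - -11*23)=653; twice the area = |4748| = 4748; area = 2374; boundary points = 2 + 1 + 4 + 1 + 1 + 1 = 10; strictly interior points = area - boundary/2 + 1 = 2370; answer 2370
Step 2: A1 = 2370; m = 2; total draws C(8,2) = 28; favorable C(2,2) = 1; P = 1/28; answer 1/28
Step 3: A2 = 1/28; threaded value p + q = 29; r = 21; -2*(21)^3 + 5*(21)^2 + 5*(21)^1 + 8 = (-18522) + (2205) + (105) + (8) = -16204; answer -16204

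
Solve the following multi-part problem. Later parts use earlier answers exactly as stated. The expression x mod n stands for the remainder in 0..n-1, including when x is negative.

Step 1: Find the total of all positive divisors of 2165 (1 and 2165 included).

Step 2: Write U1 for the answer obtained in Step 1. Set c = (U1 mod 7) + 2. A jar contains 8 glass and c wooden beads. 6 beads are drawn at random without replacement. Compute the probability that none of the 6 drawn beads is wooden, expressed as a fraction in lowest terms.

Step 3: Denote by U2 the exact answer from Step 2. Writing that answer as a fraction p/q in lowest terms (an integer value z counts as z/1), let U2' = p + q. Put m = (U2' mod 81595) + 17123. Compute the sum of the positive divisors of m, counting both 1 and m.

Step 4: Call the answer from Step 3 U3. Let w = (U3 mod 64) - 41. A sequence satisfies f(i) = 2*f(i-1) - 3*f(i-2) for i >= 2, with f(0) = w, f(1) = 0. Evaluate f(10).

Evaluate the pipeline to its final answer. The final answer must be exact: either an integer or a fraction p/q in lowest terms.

8103

Step 1: 2165 = 5 * 433; sigma = (1 + 5) * (1 + 433) = 6 * 434 = 2604; answer 2604
Step 2: U1 = 2604; c = 2; total draws C(10,6) = 210; favorable C(8,6) = 28; P = 2/15; answer 2/15
Step 3: U2 = 2/15; threaded value p + q = 17; m = 17140; 17140 = 2^2 * 5 * 857; sigma = (1 + 2 + 4) * (1 + 5) * (1 + 857) = 7 * 6 * 858 = 36036; answer 36036
Step 4: U3 = 36036; w = -37; f(2) = 2*(0) - 3*(-37) = 111; iterating: f(2)=111, f(3)=222, f(4)=111, f(5)=-444, f(6)=-1221, f(7)=-1110, f(8)=1443, f(9)=6216, f(10)=8103; answer 8103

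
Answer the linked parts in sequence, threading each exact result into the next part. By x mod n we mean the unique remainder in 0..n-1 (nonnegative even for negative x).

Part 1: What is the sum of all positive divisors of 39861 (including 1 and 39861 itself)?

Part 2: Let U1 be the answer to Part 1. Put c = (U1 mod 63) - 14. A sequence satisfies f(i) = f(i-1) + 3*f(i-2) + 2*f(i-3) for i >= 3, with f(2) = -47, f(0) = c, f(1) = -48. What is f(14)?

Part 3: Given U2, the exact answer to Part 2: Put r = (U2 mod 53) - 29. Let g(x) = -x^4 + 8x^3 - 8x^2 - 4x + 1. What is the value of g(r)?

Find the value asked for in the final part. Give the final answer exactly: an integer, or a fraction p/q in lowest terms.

-79364

Part 1: 39861 = 3^2 * 43 * 103; sigma = (1 + 3 + 9) * (1 + 43) * (1 + 103) = 13 * 44 * 104 = 59488; answer 59488
Part 2: U1 = 59488; c = 2; f(3) = 1*(-47) + 3*(-48) + 2*(2) = -187; iterating: f(3)=-187, f(4)=-424, f(5)=-1079, f(6)=-2725, f(7)=-6810, f(8)=-17143, f(9)=-43023, f(10)=-108072, f(11)=-271427, f(12)=-681689, f(13)=-1712114, f(14)=-4300035; answer -4300035
Part 3: U2 = -4300035; r = -15; -1*(-15)^4 + 8*(-15)^3 - 8*(-15)^2 - 4*(-15)^1 + 1 = (-50625) + (-27000) + (-1800) + (60) + (1) = -79364; answer -79364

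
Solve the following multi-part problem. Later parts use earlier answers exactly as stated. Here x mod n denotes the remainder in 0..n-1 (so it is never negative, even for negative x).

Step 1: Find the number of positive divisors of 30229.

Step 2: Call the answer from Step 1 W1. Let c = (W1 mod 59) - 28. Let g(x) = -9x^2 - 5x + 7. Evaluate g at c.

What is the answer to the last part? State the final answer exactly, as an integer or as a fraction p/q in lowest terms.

-3493

Step 1: 30229 = 19 * 37 * 43; number of divisors = (1+1) * (1+1) * (1+1) = 8; answer 8
Step 2: W1 = 8; c = -20; -9*(-20)^2 - 5*(-20)^1 + 7 = (-3600) + (100) + (7) = -3493; answer -3493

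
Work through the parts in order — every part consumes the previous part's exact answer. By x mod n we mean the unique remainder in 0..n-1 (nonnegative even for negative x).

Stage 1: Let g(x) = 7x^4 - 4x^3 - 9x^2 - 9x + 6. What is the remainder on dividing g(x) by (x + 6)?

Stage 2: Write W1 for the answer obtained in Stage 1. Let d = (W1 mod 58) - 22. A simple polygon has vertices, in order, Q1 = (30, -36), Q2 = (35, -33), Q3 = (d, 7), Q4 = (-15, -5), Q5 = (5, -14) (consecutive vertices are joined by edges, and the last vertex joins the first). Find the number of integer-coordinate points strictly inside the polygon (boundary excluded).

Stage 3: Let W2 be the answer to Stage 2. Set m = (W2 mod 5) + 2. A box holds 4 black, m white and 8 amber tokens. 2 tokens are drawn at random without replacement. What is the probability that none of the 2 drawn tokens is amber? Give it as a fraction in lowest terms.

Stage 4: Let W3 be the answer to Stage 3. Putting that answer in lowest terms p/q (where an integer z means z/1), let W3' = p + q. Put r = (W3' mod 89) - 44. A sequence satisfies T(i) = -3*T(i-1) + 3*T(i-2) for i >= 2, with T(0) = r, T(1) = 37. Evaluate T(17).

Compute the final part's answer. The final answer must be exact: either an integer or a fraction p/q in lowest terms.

82022059377

Stage 1: remainder = value at the root: 7*(-6)^4 - 4*(-6)^3 - 9*(-6)^2 - 9*(-6)^1 + 6 = (9072) + (864) + (-324) + (54) + (6) = 9672; answer 9672
Stage 2: W1 = 9672; d = 22; cross terms: (30*-33 - 35*-36)=270, (35*7 - 22*-33)=971, (22*-5 - -15*7)=-5, (-15*-14 - 5*-5)=235, (5*-36 - 30*-14)=240; twice the area = |1711| = 1711; area = 1711/2; boundary points = 1 + 1 + 1 + 1 + 1 = 5; strictly interior points = area - boundary/2 + 1 = 854; answer 854
Stage 3: W2 = 854; m = 6; total draws C(18,2) = 153; favorable C(10,2) = 45; P = 5/17; answer 5/17
Stage 4: W3 = 5/17; threaded value p + q = 22; r = -22; T(2) = -3*(37) + 3*(-22) = -177; iterating: T(2)=-177, T(3)=642, T(4)=-2457, T(5)=9297, T(6)=-35262, T(7)=133677, T(8)=-506817, T(9)=1921482, T(10)=-7284897, T(11)=27619137, T(12)=-104712102, T(13)=396993717, T(14)=-1505117457, T(15)=5706333522, T(16)=-21634352937, T(17)=82022059377; answer 82022059377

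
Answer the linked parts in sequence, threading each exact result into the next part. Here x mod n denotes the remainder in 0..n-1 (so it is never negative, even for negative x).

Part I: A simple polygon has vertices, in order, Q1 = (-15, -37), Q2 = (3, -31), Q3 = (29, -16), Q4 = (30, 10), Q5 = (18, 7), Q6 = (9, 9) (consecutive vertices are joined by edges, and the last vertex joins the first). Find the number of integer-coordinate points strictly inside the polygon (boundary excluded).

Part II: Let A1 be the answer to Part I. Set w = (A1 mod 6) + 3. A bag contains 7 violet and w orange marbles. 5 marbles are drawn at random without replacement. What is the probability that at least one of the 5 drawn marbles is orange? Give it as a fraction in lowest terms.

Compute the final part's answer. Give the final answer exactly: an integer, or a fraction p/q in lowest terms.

Part I: cross terms: (-15*-31 - 3*-37)=576, (3*-16 - 29*-31)=851, (29*10 - 30*-16)=770, (30*7 - 18*10)=30, (18*9 - 9*7)=99, (9*-37 - -15*9)=-198; twice the area = |2128| = 2128; area = 1064; boundary points = 6 + 1 + 1 + 3 + 1 + 2 = 14; strictly interior points = area - boundary/2 + 1 = 1058; answer 1058
Part II: A1 = 1058; w = 5; total draws C(12,5) = 792; complement C(7,5) = 21; favorable 792 - 21 = 771; P = 257/264; answer 257/264

257/264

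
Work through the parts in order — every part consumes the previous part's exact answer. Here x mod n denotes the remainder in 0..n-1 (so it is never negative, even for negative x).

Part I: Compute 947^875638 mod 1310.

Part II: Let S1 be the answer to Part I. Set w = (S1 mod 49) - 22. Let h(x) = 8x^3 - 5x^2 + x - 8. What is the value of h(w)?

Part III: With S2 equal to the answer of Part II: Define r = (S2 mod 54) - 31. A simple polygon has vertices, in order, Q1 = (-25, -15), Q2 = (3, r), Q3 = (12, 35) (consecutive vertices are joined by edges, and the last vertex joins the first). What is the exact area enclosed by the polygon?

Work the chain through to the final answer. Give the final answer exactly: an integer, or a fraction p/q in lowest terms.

71

Part I: squarings mod 1310: 947^1=947, 947^2=769, 947^4=551, 947^8=991, 947^16=891, 947^32=21, 947^64=441, 947^128=601, 947^256=951, 947^512=501, 947^1024=791, 947^2048=811, 947^4096=101, 947^8192=1031, 947^16384=551, 947^32768=991, 947^65536=891, 947^131072=21, 947^262144=441, 947^524288=601; 947^875638 = 947^2 * 947^4 * 947^16 * 947^32 * 947^64 * 947^1024 * 947^2048 * 947^4096 * 947^16384 * 947^65536 * 947^262144 * 947^524288 = 789 (mod 1310); answer 789
Part II: S1 = 789; w = -17; 8*(-17)^3 - 5*(-17)^2 + 1*(-17)^1 - 8 = (-39304) + (-1445) + (-17) + (-8) = -40774; answer -40774
Part III: S2 = -40774; r = 19; cross terms: (-25*19 - 3*-15)=-430, (3*35 - 12*19)=-123, (12*-15 - -25*35)=695; twice the area = |142| = 142; area = 71; answer 71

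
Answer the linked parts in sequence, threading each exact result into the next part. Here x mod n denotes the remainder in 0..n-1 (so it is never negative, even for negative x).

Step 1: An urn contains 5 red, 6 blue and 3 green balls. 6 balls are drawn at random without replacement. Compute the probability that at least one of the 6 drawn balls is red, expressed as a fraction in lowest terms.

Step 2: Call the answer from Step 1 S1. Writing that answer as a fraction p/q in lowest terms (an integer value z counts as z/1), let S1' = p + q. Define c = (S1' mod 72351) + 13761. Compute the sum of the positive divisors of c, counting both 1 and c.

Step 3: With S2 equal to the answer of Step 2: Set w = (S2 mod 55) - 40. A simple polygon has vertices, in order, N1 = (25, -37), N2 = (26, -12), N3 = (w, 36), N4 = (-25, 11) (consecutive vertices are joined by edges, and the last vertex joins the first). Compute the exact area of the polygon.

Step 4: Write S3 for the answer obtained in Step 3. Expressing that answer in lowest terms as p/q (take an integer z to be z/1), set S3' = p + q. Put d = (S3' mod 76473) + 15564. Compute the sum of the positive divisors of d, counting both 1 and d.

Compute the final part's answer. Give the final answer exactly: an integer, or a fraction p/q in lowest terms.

19236

Step 1: total draws C(14,6) = 3003; complement C(9,6) = 84; favorable 3003 - 84 = 2919; P = 139/143; answer 139/143
Step 2: S1 = 139/143; threaded value p + q = 282; c = 14043; 14043 = 3 * 31 * 151; sigma = (1 + 3) * (1 + 31) * (1 + 151) = 4 * 32 * 152 = 19456; answer 19456
Step 3: S2 = 19456; w = 1; cross terms: (25*-12 - 26*-37)=662, (26*36 - 1*-12)=948, (1*11 - -25*36)=911, (-25*-37 - 25*11)=650; twice the area = |3171| = 3171; area = 3171/2; answer 3171/2
Step 4: S3 = 3171/2; threaded value p + q = 3173; d = 18737; 18737 = 41 * 457; sigma = (1 + 41) * (1 + 457) = 42 * 458 = 19236; answer 19236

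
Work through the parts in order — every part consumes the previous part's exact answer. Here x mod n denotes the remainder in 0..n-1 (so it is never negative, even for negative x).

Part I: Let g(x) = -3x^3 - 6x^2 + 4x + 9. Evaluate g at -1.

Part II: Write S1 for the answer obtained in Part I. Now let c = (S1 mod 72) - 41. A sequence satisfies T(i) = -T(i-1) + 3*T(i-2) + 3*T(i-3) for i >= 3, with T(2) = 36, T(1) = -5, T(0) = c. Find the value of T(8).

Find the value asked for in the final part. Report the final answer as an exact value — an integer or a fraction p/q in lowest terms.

Part I: -3*(-1)^3 - 6*(-1)^2 + 4*(-1)^1 + 9 = (3) + (-6) + (-4) + (9) = 2; answer 2
Part II: S1 = 2; c = -39; T(3) = -1*(36) + 3*(-5) + 3*(-39) = -168; iterating: T(3)=-168, T(4)=261, T(5)=-657, T(6)=936, T(7)=-2124, T(8)=2961; answer 2961

2961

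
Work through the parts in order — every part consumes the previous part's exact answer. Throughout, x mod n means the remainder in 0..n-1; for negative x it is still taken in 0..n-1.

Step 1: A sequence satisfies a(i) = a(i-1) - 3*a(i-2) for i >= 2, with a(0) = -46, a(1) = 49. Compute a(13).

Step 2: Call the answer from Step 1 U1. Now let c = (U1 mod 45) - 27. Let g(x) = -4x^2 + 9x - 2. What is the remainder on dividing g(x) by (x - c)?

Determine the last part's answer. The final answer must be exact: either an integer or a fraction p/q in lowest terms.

Step 1: a(2) = 1*(49) - 3*(-46) = 187; iterating: a(2)=187, a(3)=40, a(4)=-521, a(5)=-641, a(6)=922, a(7)=2845, a(8)=79, a(9)=-8456, a(10)=-8693, a(11)=16675, a(12)=42754, a(13)=-7271; answer -7271
Step 2: U1 = -7271; c = -8; remainder = value at the root: -4*(-8)^2 + 9*(-8)^1 - 2 = (-256) + (-72) + (-2) = -330; answer -330

-330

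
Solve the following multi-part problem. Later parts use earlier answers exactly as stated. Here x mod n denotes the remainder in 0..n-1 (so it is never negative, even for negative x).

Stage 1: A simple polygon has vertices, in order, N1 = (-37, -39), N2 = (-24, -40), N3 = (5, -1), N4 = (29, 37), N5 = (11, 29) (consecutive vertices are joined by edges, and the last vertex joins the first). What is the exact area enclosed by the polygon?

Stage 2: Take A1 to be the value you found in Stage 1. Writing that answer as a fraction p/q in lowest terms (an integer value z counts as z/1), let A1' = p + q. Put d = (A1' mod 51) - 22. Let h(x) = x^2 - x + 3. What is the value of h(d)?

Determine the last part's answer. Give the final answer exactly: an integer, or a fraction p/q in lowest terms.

Stage 1: cross terms: (-37*-40 - -24*-39)=544, (-24*-1 - 5*-40)=224, (5*37 - 29*-1)=214, (29*29 - 11*37)=434, (11*-39 - -37*29)=644; twice the area = |2060| = 2060; area = 1030; answer 1030
Stage 2: A1 = 1030; threaded value p + q = 1031; d = -11; 1*(-11)^2 - 1*(-11)^1 + 3 = (121) + (11) + (3) = 135; answer 135

135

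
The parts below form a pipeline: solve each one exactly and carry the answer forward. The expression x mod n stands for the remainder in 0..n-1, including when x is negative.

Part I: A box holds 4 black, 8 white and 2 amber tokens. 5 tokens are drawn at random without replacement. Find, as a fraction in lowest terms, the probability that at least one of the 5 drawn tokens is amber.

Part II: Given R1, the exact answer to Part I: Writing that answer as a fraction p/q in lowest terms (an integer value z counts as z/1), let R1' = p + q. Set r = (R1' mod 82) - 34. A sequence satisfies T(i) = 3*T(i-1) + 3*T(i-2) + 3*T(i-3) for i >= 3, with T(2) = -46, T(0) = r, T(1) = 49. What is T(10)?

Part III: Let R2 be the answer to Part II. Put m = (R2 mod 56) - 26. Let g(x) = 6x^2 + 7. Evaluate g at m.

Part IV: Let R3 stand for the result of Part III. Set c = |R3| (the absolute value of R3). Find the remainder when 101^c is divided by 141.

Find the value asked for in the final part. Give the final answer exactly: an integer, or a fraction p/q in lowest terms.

119

Part I: total draws C(14,5) = 2002; complement C(12,5) = 792; favorable 2002 - 792 = 1210; P = 55/91; answer 55/91
Part II: R1 = 55/91; threaded value p + q = 146; r = 30; T(3) = 3*(-46) + 3*(49) + 3*(30) = 99; iterating: T(3)=99, T(4)=306, T(5)=1077, T(6)=4446, T(7)=17487, T(8)=69030, T(9)=272889, T(10)=1078218; answer 1078218
Part III: R2 = 1078218; m = 24; 6*(24)^2 + 7 = (3456) + (7) = 3463; answer 3463
Part IV: R3 = 3463; c = 3463; squarings mod 141: 101^1=101, 101^2=49, 101^4=4, 101^8=16, 101^16=115, 101^32=112, 101^64=136, 101^128=25, 101^256=61, 101^512=55, 101^1024=64, 101^2048=7; 101^3463 = 101^1 * 101^2 * 101^4 * 101^128 * 101^256 * 101^1024 * 101^2048 = 119 (mod 141); answer 119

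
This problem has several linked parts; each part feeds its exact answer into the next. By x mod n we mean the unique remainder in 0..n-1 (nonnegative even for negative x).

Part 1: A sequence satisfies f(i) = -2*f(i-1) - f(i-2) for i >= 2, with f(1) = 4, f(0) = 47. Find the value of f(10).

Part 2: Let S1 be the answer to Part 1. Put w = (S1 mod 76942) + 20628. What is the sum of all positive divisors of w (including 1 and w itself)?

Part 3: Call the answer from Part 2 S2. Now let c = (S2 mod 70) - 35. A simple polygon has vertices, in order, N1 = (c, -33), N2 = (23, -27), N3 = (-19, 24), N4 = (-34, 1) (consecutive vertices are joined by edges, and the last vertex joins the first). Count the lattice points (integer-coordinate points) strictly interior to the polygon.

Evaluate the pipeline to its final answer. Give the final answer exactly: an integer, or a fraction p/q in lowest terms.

1146

Part 1: f(2) = -2*(4) - 1*(47) = -55; iterating: f(2)=-55, f(3)=106, f(4)=-157, f(5)=208, f(6)=-259, f(7)=310, f(8)=-361, f(9)=412, f(10)=-463; answer -463
Part 2: S1 = -463; w = 97107; 97107 = 3 * 32369; sigma = (1 + 3) * (1 + 32369) = 4 * 32370 = 129480; answer 129480
Part 3: S2 = 129480; c = 15; cross terms: (15*-27 - 23*-33)=354, (23*24 - -19*-27)=39, (-19*1 - -34*24)=797, (-34*-33 - 15*1)=1107; twice the area = |2297| = 2297; area = 2297/2; boundary points = 2 + 3 + 1 + 1 = 7; strictly interior points = area - boundary/2 + 1 = 1146; answer 1146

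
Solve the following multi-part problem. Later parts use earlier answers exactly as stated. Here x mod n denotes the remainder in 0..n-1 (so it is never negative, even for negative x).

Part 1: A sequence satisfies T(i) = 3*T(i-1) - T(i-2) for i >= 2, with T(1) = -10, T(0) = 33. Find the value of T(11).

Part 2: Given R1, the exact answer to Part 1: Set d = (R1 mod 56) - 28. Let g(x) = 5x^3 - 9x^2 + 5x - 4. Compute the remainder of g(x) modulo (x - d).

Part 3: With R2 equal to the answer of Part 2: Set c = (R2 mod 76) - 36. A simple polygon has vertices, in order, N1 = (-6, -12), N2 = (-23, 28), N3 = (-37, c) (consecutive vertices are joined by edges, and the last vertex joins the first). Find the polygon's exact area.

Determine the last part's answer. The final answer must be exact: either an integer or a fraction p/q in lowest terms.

Part 1: T(2) = 3*(-10) - 1*(33) = -63; iterating: T(2)=-63, T(3)=-179, T(4)=-474, T(5)=-1243, T(6)=-3255, T(7)=-8522, T(8)=-22311, T(9)=-58411, T(10)=-152922, T(11)=-400355; answer -400355
Part 2: R1 = -400355; d = 17; remainder = value at the root: 5*(17)^3 - 9*(17)^2 + 5*(17)^1 - 4 = (24565) + (-2601) + (85) + (-4) = 22045; answer 22045
Part 3: R2 = 22045; c = -31; cross terms: (-6*28 - -23*-12)=-444, (-23*-31 - -37*28)=1749, (-37*-12 - -6*-31)=258; twice the area = |1563| = 1563; area = 1563/2; answer 1563/2

1563/2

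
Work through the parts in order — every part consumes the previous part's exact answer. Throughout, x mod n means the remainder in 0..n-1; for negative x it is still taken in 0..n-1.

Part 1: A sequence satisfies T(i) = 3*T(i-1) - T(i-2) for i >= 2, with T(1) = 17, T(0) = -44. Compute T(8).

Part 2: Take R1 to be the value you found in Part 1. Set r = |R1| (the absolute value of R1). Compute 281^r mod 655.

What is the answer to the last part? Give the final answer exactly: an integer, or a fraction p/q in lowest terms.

Part 1: T(2) = 3*(17) - 1*(-44) = 95; iterating: T(2)=95, T(3)=268, T(4)=709, T(5)=1859, T(6)=4868, T(7)=12745, T(8)=33367; answer 33367
Part 2: R1 = 33367; r = 33367; squarings mod 655: 281^1=281, 281^2=361, 281^4=631, 281^8=576, 281^16=346, 281^32=506, 281^64=586, 281^128=176, 281^256=191, 281^512=456, 281^1024=301, 281^2048=211, 281^4096=636, 281^8192=361, 281^16384=631, 281^32768=576; 281^33367 = 281^1 * 281^2 * 281^4 * 281^16 * 281^64 * 281^512 * 281^32768 = 71 (mod 655); answer 71

71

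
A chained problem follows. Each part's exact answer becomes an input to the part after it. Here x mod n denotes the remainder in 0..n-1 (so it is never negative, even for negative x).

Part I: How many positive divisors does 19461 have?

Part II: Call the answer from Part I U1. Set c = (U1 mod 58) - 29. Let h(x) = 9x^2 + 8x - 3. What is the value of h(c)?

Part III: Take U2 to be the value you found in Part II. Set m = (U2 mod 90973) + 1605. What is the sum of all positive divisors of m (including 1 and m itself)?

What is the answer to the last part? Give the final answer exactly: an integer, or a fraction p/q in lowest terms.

Part I: 19461 = 3 * 13 * 499; number of divisors = (1+1) * (1+1) * (1+1) = 8; answer 8
Part II: U1 = 8; c = -21; 9*(-21)^2 + 8*(-21)^1 - 3 = (3969) + (-168) + (-3) = 3798; answer 3798
Part III: U2 = 3798; m = 5403; 5403 = 3 * 1801; sigma = (1 + 3) * (1 + 1801) = 4 * 1802 = 7208; answer 7208

7208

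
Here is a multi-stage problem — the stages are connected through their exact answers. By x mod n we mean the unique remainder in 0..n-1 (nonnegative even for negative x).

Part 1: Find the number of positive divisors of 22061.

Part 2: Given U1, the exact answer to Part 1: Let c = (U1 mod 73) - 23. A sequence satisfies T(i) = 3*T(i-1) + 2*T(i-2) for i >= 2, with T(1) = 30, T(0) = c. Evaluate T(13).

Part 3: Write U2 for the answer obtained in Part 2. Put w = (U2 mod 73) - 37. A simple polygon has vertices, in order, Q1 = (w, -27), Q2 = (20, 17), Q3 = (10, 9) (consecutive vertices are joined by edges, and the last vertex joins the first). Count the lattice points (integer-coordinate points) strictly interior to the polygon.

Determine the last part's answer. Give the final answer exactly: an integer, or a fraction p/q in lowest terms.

17

Part 1: 22061 = 13 * 1697; number of divisors = (1+1) * (1+1) = 4; answer 4
Part 2: U1 = 4; c = -19; T(2) = 3*(30) + 2*(-19) = 52; iterating: T(2)=52, T(3)=216, T(4)=752, T(5)=2688, T(6)=9568, T(7)=34080, T(8)=121376, T(9)=432288, T(10)=1539616, T(11)=5483424, T(12)=19529504, T(13)=69555360; answer 69555360
Part 3: U2 = 69555360; w = -26; cross terms: (-26*17 - 20*-27)=98, (20*9 - 10*17)=10, (10*-27 - -26*9)=-36; twice the area = |72| = 72; area = 36; boundary points = 2 + 2 + 36 = 40; strictly interior points = area - boundary/2 + 1 = 17; answer 17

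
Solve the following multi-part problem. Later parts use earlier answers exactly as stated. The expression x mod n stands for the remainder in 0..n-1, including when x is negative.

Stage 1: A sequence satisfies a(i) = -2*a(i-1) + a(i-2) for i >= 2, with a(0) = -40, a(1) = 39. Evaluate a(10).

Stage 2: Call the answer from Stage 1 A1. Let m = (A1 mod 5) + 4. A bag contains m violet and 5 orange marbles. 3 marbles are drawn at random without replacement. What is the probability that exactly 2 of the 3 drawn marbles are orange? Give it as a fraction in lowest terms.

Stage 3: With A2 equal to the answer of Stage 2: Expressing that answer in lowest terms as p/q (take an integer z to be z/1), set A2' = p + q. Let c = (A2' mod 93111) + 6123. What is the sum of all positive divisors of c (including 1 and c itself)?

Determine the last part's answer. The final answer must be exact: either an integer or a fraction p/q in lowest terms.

11550

Stage 1: a(2) = -2*(39) + 1*(-40) = -118; iterating: a(2)=-118, a(3)=275, a(4)=-668, a(5)=1611, a(6)=-3890, a(7)=9391, a(8)=-22672, a(9)=54735, a(10)=-132142; answer -132142
Stage 2: A1 = -132142; m = 7; total draws C(12,3) = 220; favorable C(5,2)*C(7,1) = 70; P = 7/22; answer 7/22
Stage 3: A2 = 7/22; threaded value p + q = 29; c = 6152; 6152 = 2^3 * 769; sigma = (1 + 2 + 4 + 8) * (1 + 769) = 15 * 770 = 11550; answer 11550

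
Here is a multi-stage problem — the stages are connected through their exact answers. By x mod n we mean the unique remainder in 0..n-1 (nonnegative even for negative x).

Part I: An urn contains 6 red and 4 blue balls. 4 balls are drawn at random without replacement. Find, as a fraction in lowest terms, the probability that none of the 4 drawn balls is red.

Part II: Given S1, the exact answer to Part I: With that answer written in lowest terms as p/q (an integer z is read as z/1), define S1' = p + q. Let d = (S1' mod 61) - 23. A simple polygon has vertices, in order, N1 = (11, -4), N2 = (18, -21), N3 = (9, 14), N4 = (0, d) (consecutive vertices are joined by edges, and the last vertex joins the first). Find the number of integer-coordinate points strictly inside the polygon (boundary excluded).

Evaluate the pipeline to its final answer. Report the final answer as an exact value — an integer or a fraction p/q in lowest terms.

131

Part I: total draws C(10,4) = 210; favorable C(4,4) = 1; P = 1/210; answer 1/210
Part II: S1 = 1/210; threaded value p + q = 211; d = 5; cross terms: (11*-21 - 18*-4)=-159, (18*14 - 9*-21)=441, (9*5 - 0*14)=45, (0*-4 - 11*5)=-55; twice the area = |272| = 272; area = 136; boundary points = 1 + 1 + 9 + 1 = 12; strictly interior points = area - boundary/2 + 1 = 131; answer 131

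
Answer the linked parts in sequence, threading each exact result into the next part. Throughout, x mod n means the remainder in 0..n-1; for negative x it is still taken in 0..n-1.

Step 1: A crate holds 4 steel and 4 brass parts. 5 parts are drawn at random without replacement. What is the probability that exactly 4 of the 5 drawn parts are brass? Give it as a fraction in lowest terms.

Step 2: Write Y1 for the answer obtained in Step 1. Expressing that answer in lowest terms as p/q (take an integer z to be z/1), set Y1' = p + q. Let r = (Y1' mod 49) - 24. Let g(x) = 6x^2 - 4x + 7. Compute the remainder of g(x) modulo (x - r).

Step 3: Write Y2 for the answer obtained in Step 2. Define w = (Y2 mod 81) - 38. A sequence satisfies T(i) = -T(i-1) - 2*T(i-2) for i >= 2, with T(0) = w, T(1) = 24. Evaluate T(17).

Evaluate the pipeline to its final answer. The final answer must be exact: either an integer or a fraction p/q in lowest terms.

7434

Step 1: total draws C(8,5) = 56; favorable C(4,4)*C(4,1) = 4; P = 1/14; answer 1/14
Step 2: Y1 = 1/14; threaded value p + q = 15; r = -9; remainder = value at the root: 6*(-9)^2 - 4*(-9)^1 + 7 = (486) + (36) + (7) = 529; answer 529
Step 3: Y2 = 529; w = 5; T(2) = -1*(24) - 2*(5) = -34; iterating: T(2)=-34, T(3)=-14, T(4)=82, T(5)=-54, T(6)=-110, T(7)=218, T(8)=2, T(9)=-438, T(10)=434, T(11)=442, T(12)=-1310, T(13)=426, T(14)=2194, T(15)=-3046, T(16)=-1342, T(17)=7434; answer 7434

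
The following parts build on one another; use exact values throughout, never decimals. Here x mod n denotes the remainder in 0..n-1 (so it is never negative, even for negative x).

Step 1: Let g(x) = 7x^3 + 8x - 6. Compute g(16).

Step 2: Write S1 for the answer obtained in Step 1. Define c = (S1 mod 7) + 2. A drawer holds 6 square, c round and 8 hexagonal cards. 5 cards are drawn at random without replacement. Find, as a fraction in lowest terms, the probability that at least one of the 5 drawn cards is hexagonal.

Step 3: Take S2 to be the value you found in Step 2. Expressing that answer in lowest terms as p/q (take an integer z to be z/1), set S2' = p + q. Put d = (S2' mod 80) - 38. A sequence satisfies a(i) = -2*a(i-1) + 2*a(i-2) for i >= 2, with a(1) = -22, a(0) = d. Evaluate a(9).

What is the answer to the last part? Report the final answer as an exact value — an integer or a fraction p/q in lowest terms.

Step 1: 7*(16)^3 + 8*(16)^1 - 6 = (28672) + (128) + (-6) = 28794; answer 28794
Step 2: S1 = 28794; c = 5; total draws C(19,5) = 11628; complement C(11,5) = 462; favorable 11628 - 462 = 11166; P = 1861/1938; answer 1861/1938
Step 3: S2 = 1861/1938; threaded value p + q = 3799; d = 1; a(2) = -2*(-22) + 2*(1) = 46; iterating: a(2)=46, a(3)=-136, a(4)=364, a(5)=-1000, a(6)=2728, a(7)=-7456, a(8)=20368, a(9)=-55648; answer -55648

-55648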